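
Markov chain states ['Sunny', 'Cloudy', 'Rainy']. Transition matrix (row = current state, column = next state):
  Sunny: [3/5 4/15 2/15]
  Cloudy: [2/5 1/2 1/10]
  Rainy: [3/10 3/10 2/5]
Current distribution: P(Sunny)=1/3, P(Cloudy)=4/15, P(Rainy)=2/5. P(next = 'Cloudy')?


P(next=Cloudy) = Σᵢ P(now=i)×P(i→Cloudy)
= 1/3×4/15 + 4/15×1/2 + 2/5×3/10
= 4/45 + 2/15 + 3/25 = 77/225

P = 77/225 ≈ 0.3422


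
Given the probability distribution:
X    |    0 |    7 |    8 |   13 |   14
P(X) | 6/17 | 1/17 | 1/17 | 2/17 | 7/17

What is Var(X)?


E[X] = 139/17
E[X²] = 1823/17
Var(X) = E[X²] - (E[X])² = 1823/17 - 19321/289 = 11670/289

Var(X) = 11670/289 ≈ 40.3806


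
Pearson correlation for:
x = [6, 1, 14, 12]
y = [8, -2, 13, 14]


n=4, Σx=33, Σy=33, Σxy=396, Σx²=377, Σy²=433
r = (4×396 - 33×33)/√((4×377 - 33²)(4×433 - 33²))
= 495/√(419×643) = 495/√269417 ≈ 495/519.0539 ≈ 0.9537

r ≈ 0.9537


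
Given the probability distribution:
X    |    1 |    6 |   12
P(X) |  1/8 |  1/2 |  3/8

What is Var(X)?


E[X] = 61/8
E[X²] = 577/8
Var(X) = E[X²] - (E[X])² = 577/8 - 3721/64 = 895/64

Var(X) = 895/64 ≈ 13.9844


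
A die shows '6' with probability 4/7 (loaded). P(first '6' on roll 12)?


Geometric: P(X=12) = (1-p)^(k-1)×p = (3/7)^11×4/7 = 708588/13841287201

P(X=12) = 708588/13841287201 ≈ 0.01%


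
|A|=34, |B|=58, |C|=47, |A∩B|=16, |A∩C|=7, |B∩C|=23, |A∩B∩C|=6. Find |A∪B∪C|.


|A∪B∪C| = 34+58+47-16-7-23+6 = 99

|A∪B∪C| = 99


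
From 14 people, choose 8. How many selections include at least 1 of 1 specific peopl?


Complement: C(14,8) - C(13,8) = 3003 - 1287 = 1716

1716


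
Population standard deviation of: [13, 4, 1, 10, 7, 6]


Mean = 41/6
  (13-41/6)²=1369/36
  (4-41/6)²=289/36
  (1-41/6)²=1225/36
  (10-41/6)²=361/36
  (7-41/6)²=1/36
  (6-41/6)²=25/36
Σ(x-μ)² = 545/6
σ² = (545/6)/6 = 545/36

σ = √(545/36) ≈ 3.8909


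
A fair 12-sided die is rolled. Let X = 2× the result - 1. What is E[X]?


E[die] = (1+12)/2 = 13/2
E[X] = 2×13/2 - 1 = 12

E[X] = 12


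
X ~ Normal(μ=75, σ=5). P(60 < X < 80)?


z₁=(60-75)/5=-3.0, z₂=(80-75)/5=1.0
P = Φ(1.0) - Φ(-3.0) = 0.841345 - 0.001350 = 0.839995 ≈ 0.8400

P(60 < X < 80) ≈ 0.8400


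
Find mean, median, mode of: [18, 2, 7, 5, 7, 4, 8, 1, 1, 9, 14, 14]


Sorted: [1, 1, 2, 4, 5, 7, 7, 8, 9, 14, 14, 18]
Mean = 90/12 = 15/2
Median = 7
Freq: {18: 1, 2: 1, 7: 2, 5: 1, 4: 1, 8: 1, 1: 2, 9: 1, 14: 2}
Mode: [1, 7, 14]

Mean=15/2, Median=7, Mode=[1, 7, 14]


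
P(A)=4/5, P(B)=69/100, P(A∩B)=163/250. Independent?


P(A)×P(B) = 69/125
P(A∩B) = 163/250
Not equal → NOT independent

No, not independent


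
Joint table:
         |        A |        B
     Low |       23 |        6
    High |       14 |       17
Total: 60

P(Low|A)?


P(Low|A) = 23/(23+14) = 23/37

P = 23/37 ≈ 62.16%


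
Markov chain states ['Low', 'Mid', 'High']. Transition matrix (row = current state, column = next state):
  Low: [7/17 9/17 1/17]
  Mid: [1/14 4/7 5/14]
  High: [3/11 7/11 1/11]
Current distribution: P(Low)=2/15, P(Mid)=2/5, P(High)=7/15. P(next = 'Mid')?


P(next=Mid) = Σᵢ P(now=i)×P(i→Mid)
= 2/15×9/17 + 2/5×4/7 + 7/15×7/11
= 6/85 + 8/35 + 49/165 = 2341/3927

P = 2341/3927 ≈ 0.5961


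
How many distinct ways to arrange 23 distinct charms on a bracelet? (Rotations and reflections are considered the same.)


Free circular arrangements: rotations and reflections both identified.
(n-1)!/2 = 22!/2 = 1124000727777607680000/2 = 562000363888803840000

562000363888803840000


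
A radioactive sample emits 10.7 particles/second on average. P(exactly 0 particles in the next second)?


Poisson(λ=10.7): P(X=0) = e^(-λ)×λ^k/k!
= e^(-10.7) × 10.7^0 / 0!
≈ 2.254493791e-05 × 1 / 1 ≈ 0.000023

P(X=0) ≈ 0.000023 ≈ 0.00%


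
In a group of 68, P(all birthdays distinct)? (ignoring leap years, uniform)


P(all different) = Π(365-i)/365 for i=0..67
= (365/365)×(364/365)×...×(298/365)
= 0.001274

P ≈ 0.0013 ≈ 0.13%


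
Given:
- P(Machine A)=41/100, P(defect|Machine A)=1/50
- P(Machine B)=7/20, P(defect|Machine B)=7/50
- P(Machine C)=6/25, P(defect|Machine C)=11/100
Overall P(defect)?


P(B) = Σ P(B|Aᵢ)×P(Aᵢ)
  1/50×41/100 = 41/5000
  7/50×7/20 = 49/1000
  11/100×6/25 = 33/1250
Sum = 209/2500

P(defect) = 209/2500 ≈ 8.36%


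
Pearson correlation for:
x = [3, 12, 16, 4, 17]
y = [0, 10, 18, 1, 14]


n=5, Σx=52, Σy=43, Σxy=650, Σx²=714, Σy²=621
r = (5×650 - 52×43)/√((5×714 - 52²)(5×621 - 43²))
= 1014/√(866×1256) = 1014/√1087696 ≈ 1014/1042.9267 ≈ 0.9723

r ≈ 0.9723


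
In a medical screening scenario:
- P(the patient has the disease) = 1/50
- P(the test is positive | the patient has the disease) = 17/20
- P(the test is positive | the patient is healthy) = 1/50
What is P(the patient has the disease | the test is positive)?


Using Bayes' theorem:
P(A|B) = P(B|A)·P(A) / P(B)

P(the test is positive) = 17/20 × 1/50 + 1/50 × 49/50
= 17/1000 + 49/2500 = 183/5000

P(the patient has the disease|the test is positive) = (17/1000) / (183/5000) = 85/183

P(the patient has the disease|the test is positive) = 85/183 ≈ 46.45%


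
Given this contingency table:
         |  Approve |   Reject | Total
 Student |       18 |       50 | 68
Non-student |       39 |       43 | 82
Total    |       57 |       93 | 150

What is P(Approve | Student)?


P(Approve | Student) = 18/(18+50) = 18/68 = 9/34

P(Approve|Student) = 9/34 ≈ 26.47%


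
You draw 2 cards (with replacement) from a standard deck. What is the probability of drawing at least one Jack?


P(not a Jack) = 48/52 = 12/13
P(none in 2 draws) = (12/13)^2 = 144/169
P(≥1 Jack) = 1 - 144/169 = 25/169

P = 25/169 ≈ 14.79%


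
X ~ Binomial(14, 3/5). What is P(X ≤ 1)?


P(X ≤ 1) = Σ P(X=i) for i=0..1
P(X=0) = 16384/6103515625
P(X=1) = 344064/6103515625
Sum = 360448/6103515625

P(X ≤ 1) = 360448/6103515625 ≈ 0.01%


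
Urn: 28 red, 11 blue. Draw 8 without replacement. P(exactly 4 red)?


Hypergeometric: C(28,4)×C(11,4)/C(39,8)
= 20475×330/61523748 = 2625/23902

P(X=4) = 2625/23902 ≈ 10.98%


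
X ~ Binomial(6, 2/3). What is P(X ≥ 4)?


P(X ≥ 4) = Σ P(X=i) for i=4..6
P(X=4) = 80/243
P(X=5) = 64/243
P(X=6) = 64/729
Sum = 496/729

P(X ≥ 4) = 496/729 ≈ 68.04%


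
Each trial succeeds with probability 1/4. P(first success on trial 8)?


Geometric: P(X=8) = (1-p)^(k-1)×p = (3/4)^7×1/4 = 2187/65536

P(X=8) = 2187/65536 ≈ 3.34%


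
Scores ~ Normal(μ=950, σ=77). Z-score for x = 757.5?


z = (x - μ)/σ = (757.5 - 950)/77 = -2.5

z = -2.5


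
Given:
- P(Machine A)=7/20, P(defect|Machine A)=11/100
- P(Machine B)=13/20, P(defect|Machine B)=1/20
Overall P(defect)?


P(B) = Σ P(B|Aᵢ)×P(Aᵢ)
  11/100×7/20 = 77/2000
  1/20×13/20 = 13/400
Sum = 71/1000

P(defect) = 71/1000 ≈ 7.10%


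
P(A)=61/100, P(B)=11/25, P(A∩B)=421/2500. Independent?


P(A)×P(B) = 671/2500
P(A∩B) = 421/2500
Not equal → NOT independent

No, not independent


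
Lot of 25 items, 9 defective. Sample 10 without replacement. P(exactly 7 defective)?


Hypergeometric: C(9,7)×C(16,3)/C(25,10)
= 36×560/3268760 = 504/81719

P(X=7) = 504/81719 ≈ 0.62%


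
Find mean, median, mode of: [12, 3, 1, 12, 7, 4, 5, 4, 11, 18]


Sorted: [1, 3, 4, 4, 5, 7, 11, 12, 12, 18]
Mean = 77/10
Median = 6
Freq: {12: 2, 3: 1, 1: 1, 7: 1, 4: 2, 5: 1, 11: 1, 18: 1}
Mode: [4, 12]

Mean=77/10, Median=6, Mode=[4, 12]


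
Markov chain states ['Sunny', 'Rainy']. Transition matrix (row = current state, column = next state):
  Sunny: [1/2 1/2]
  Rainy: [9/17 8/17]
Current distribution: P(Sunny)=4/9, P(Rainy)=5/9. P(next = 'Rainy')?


P(next=Rainy) = Σᵢ P(now=i)×P(i→Rainy)
= 4/9×1/2 + 5/9×8/17
= 2/9 + 40/153 = 74/153

P = 74/153 ≈ 0.4837


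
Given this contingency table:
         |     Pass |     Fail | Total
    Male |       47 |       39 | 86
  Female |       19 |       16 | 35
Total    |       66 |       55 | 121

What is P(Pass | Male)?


P(Pass | Male) = 47/(47+39) = 47/86

P(Pass|Male) = 47/86 ≈ 54.65%


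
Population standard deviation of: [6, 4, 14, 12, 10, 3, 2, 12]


Mean = 63/8
  (6-63/8)²=225/64
  (4-63/8)²=961/64
  (14-63/8)²=2401/64
  (12-63/8)²=1089/64
  (10-63/8)²=289/64
  (3-63/8)²=1521/64
  (2-63/8)²=2209/64
  (12-63/8)²=1089/64
Σ(x-μ)² = 1223/8
σ² = (1223/8)/8 = 1223/64

σ = √(1223/64) ≈ 4.3714


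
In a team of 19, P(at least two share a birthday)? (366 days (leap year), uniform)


P(all different) = Π(366-i)/366 for i=0..18
= 0.621705
P(match) = 1 - 0.621705 = 0.378295

P ≈ 0.3783 ≈ 37.83%


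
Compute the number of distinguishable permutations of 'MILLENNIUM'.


Letters: 10, freq: {'M': 2, 'I': 2, 'L': 2, 'E': 1, 'N': 2, 'U': 1}
10!/(2!×2!×2!×1!×2!×1!) = 3628800/16 = 226800

226800


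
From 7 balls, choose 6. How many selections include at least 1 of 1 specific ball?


Complement: C(7,6) - C(6,6) = 7 - 1 = 6

6


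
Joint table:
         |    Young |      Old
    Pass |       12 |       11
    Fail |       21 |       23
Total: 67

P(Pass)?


P(Pass) = (12+11)/67 = 23/67

P(Pass) = 23/67 ≈ 34.33%


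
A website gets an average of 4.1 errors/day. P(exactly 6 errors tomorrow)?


Poisson(λ=4.1): P(X=6) = e^(-λ)×λ^k/k!
= e^(-4.1) × 4.1^6 / 6!
≈ 0.0165726754 × 4750.104241 / 720 ≈ 0.109336

P(X=6) ≈ 0.109336 ≈ 10.93%


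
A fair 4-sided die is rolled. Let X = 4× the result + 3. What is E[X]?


E[die] = (1+4)/2 = 5/2
E[X] = 4×5/2 + 3 = 13

E[X] = 13


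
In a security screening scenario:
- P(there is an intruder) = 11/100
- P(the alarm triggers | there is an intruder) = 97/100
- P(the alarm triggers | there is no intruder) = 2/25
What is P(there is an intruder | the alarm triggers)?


Using Bayes' theorem:
P(A|B) = P(B|A)·P(A) / P(B)

P(the alarm triggers) = 97/100 × 11/100 + 2/25 × 89/100
= 1067/10000 + 89/1250 = 1779/10000

P(there is an intruder|the alarm triggers) = (1067/10000) / (1779/10000) = 1067/1779

P(there is an intruder|the alarm triggers) = 1067/1779 ≈ 59.98%


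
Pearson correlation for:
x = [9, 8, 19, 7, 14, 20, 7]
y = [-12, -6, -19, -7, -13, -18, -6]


n=7, Σx=84, Σy=-81, Σxy=-1150, Σx²=1200, Σy²=1119
r = (7×(-1150) - 84×(-81))/√((7×1200 - 84²)(7×1119 - (-81)²))
= -1246/√(1344×1272) = -1246/√1709568 ≈ -1246/1307.5045 ≈ -0.9530

r ≈ -0.9530


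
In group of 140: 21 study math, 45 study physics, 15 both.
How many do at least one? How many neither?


|A∪B| = 21+45-15 = 51
Neither = 140-51 = 89

At least one: 51; Neither: 89


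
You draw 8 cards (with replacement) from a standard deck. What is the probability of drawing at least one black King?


P(not a black King) = 50/52 = 25/26
P(none in 8 draws) = (25/26)^8 = 152587890625/208827064576
P(≥1 black King) = 1 - 152587890625/208827064576 = 56239173951/208827064576

P = 56239173951/208827064576 ≈ 26.93%


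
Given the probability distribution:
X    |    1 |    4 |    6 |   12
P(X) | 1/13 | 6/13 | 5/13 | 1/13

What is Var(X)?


E[X] = 67/13
E[X²] = 421/13
Var(X) = E[X²] - (E[X])² = 421/13 - 4489/169 = 984/169

Var(X) = 984/169 ≈ 5.8225


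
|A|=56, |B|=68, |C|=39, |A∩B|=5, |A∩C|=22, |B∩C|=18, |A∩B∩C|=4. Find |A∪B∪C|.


|A∪B∪C| = 56+68+39-5-22-18+4 = 122

|A∪B∪C| = 122


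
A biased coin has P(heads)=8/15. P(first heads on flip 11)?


Geometric: P(X=11) = (1-p)^(k-1)×p = (7/15)^10×8/15 = 2259801992/8649755859375

P(X=11) = 2259801992/8649755859375 ≈ 0.03%


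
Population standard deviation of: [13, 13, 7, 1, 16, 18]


Mean = 68/6 = 34/3
  (13-34/3)²=25/9
  (13-34/3)²=25/9
  (7-34/3)²=169/9
  (1-34/3)²=961/9
  (16-34/3)²=196/9
  (18-34/3)²=400/9
Σ(x-μ)² = 592/3
σ² = (592/3)/6 = 296/9

σ = √(296/9) ≈ 5.7349


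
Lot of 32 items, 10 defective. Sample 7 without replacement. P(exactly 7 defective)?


Hypergeometric: C(10,7)×C(22,0)/C(32,7)
= 120×1/3365856 = 5/140244

P(X=7) = 5/140244 ≈ 0.00%


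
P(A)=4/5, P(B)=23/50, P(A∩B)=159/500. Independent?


P(A)×P(B) = 46/125
P(A∩B) = 159/500
Not equal → NOT independent

No, not independent


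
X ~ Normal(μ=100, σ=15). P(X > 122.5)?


z = (122.5-100)/15 = 1.5
P(X > 122.5) = 1 - P(Z ≤ 1.5) = 1 - 0.9332 = 0.0668

P(X > 122.5) ≈ 0.0668


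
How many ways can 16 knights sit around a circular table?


Circular arrangements of 16 distinct objects: fix one position to break rotational symmetry.
(n-1)! = 15! = 1307674368000

1307674368000


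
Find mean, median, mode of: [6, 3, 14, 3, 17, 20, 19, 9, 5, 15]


Sorted: [3, 3, 5, 6, 9, 14, 15, 17, 19, 20]
Mean = 111/10
Median = 23/2
Freq: {6: 1, 3: 2, 14: 1, 17: 1, 20: 1, 19: 1, 9: 1, 5: 1, 15: 1}
Mode: [3]

Mean=111/10, Median=23/2, Mode=3


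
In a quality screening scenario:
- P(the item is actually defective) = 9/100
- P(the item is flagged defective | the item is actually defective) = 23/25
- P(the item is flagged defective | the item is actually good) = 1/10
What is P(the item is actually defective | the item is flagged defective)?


Using Bayes' theorem:
P(A|B) = P(B|A)·P(A) / P(B)

P(the item is flagged defective) = 23/25 × 9/100 + 1/10 × 91/100
= 207/2500 + 91/1000 = 869/5000

P(the item is actually defective|the item is flagged defective) = (207/2500) / (869/5000) = 414/869

P(the item is actually defective|the item is flagged defective) = 414/869 ≈ 47.64%


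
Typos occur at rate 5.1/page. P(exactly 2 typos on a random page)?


Poisson(λ=5.1): P(X=2) = e^(-λ)×λ^k/k!
= e^(-5.1) × 5.1^2 / 2!
≈ 0.006096746566 × 26.01 / 2 ≈ 0.079288

P(X=2) ≈ 0.079288 ≈ 7.93%


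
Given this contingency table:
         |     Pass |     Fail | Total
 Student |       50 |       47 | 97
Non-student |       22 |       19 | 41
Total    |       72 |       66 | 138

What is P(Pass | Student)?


P(Pass | Student) = 50/(50+47) = 50/97

P(Pass|Student) = 50/97 ≈ 51.55%


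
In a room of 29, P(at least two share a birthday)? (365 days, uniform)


P(all different) = Π(365-i)/365 for i=0..28
= 0.319031
P(match) = 1 - 0.319031 = 0.680969

P ≈ 0.6810 ≈ 68.10%


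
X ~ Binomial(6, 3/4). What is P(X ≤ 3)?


P(X ≤ 3) = Σ P(X=i) for i=0..3
P(X=0) = 1/4096
P(X=1) = 9/2048
P(X=2) = 135/4096
P(X=3) = 135/1024
Sum = 347/2048

P(X ≤ 3) = 347/2048 ≈ 16.94%


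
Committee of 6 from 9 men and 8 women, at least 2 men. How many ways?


Count by #men:
  2M,4W: C(9,2)×C(8,4)=2520
  3M,3W: C(9,3)×C(8,3)=4704
  4M,2W: C(9,4)×C(8,2)=3528
  5M,1W: C(9,5)×C(8,1)=1008
  6M,0W: C(9,6)×C(8,0)=84
Total = 11844

11844


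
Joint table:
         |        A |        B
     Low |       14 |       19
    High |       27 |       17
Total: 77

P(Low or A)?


P(Low∨A) = P(Low) + P(A) - P(Low∧A)
= (33 + 41 - 14)/77 = 60/77

P = 60/77 ≈ 77.92%


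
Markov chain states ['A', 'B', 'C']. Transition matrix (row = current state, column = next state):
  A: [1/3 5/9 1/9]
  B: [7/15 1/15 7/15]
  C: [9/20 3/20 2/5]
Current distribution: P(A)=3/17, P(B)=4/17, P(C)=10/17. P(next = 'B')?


P(next=B) = Σᵢ P(now=i)×P(i→B)
= 3/17×5/9 + 4/17×1/15 + 10/17×3/20
= 5/51 + 4/255 + 3/34 = 103/510

P = 103/510 ≈ 0.2020


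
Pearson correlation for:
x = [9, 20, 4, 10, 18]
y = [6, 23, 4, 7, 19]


n=5, Σx=61, Σy=59, Σxy=942, Σx²=921, Σy²=991
r = (5×942 - 61×59)/√((5×921 - 61²)(5×991 - 59²))
= 1111/√(884×1474) = 1111/√1303016 ≈ 1111/1141.4973 ≈ 0.9733

r ≈ 0.9733


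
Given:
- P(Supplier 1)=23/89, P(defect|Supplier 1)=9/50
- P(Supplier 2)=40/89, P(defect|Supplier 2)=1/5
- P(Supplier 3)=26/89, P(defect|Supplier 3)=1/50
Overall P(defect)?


P(B) = Σ P(B|Aᵢ)×P(Aᵢ)
  9/50×23/89 = 207/4450
  1/5×40/89 = 8/89
  1/50×26/89 = 13/2225
Sum = 633/4450

P(defect) = 633/4450 ≈ 14.22%


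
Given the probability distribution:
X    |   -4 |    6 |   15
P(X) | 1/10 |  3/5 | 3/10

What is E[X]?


E[X] = Σ x·P(X=x)
= (-4)×(1/10) + (6)×(3/5) + (15)×(3/10)
= 77/10

E[X] = 77/10


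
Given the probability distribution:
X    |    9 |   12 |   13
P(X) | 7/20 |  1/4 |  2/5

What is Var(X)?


E[X] = 227/20
E[X²] = 2639/20
Var(X) = E[X²] - (E[X])² = 2639/20 - 51529/400 = 1251/400

Var(X) = 1251/400 ≈ 3.1275


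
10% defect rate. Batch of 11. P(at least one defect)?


P(all good) = (9/10)^11 = 31381059609/100000000000
P(≥1 defect) = 68618940391/100000000000

P = 68618940391/100000000000 ≈ 68.62%


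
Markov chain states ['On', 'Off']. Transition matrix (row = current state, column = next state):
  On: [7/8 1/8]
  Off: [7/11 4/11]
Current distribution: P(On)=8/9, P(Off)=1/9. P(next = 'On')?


P(next=On) = Σᵢ P(now=i)×P(i→On)
= 8/9×7/8 + 1/9×7/11
= 7/9 + 7/99 = 28/33

P = 28/33 ≈ 0.8485


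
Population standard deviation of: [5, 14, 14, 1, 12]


Mean = 46/5
  (5-46/5)²=441/25
  (14-46/5)²=576/25
  (14-46/5)²=576/25
  (1-46/5)²=1681/25
  (12-46/5)²=196/25
Σ(x-μ)² = 694/5
σ² = (694/5)/5 = 694/25

σ = √(694/25) ≈ 5.2688


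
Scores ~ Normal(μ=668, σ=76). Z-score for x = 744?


z = (x - μ)/σ = (744 - 668)/76 = 1.0

z = 1.0


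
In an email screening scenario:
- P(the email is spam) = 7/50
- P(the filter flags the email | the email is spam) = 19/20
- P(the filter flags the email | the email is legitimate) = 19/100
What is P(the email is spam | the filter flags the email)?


Using Bayes' theorem:
P(A|B) = P(B|A)·P(A) / P(B)

P(the filter flags the email) = 19/20 × 7/50 + 19/100 × 43/50
= 133/1000 + 817/5000 = 741/2500

P(the email is spam|the filter flags the email) = (133/1000) / (741/2500) = 35/78

P(the email is spam|the filter flags the email) = 35/78 ≈ 44.87%


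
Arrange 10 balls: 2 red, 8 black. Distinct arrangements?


10!/(2!×8!) = 45

45


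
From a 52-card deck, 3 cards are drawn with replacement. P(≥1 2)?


P(not a 2) = 48/52 = 12/13
P(none in 3 draws) = (12/13)^3 = 1728/2197
P(≥1 2) = 1 - 1728/2197 = 469/2197

P = 469/2197 ≈ 21.35%


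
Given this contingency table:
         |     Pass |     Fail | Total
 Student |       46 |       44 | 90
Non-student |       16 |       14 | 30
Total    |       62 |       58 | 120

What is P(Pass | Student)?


P(Pass | Student) = 46/(46+44) = 46/90 = 23/45

P(Pass|Student) = 23/45 ≈ 51.11%


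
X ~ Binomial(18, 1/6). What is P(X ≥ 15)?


P(X ≥ 15) = Σ P(X=i) for i=15..18
P(X=15) = 2125/2115832430592
P(X=16) = 425/11284439629824
P(X=17) = 5/5642219814912
P(X=18) = 1/101559956668416
Sum = 26479/25389989167104

P(X ≥ 15) = 26479/25389989167104 ≈ 0.00%


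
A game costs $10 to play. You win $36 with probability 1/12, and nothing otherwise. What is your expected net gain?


E[gain] = (36-10)×1/12 + (-10)×11/12
= 13/6 - 55/6 = -7

Expected net gain = $-7 ≈ $-7.00


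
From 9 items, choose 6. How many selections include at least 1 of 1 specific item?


Complement: C(9,6) - C(8,6) = 84 - 28 = 56

56


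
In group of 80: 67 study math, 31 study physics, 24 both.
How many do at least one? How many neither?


|A∪B| = 67+31-24 = 74
Neither = 80-74 = 6

At least one: 74; Neither: 6


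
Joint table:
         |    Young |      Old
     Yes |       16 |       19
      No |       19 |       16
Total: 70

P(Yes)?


P(Yes) = (16+19)/70 = 35/70 = 1/2

P(Yes) = 1/2 ≈ 50.00%


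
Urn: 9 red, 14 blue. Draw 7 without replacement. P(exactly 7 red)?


Hypergeometric: C(9,7)×C(14,0)/C(23,7)
= 36×1/245157 = 12/81719

P(X=7) = 12/81719 ≈ 0.01%


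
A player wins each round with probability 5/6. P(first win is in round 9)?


Geometric: P(X=9) = (1-p)^(k-1)×p = (1/6)^8×5/6 = 5/10077696

P(X=9) = 5/10077696 ≈ 0.00%


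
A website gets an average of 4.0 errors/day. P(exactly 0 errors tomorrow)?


Poisson(λ=4.0): P(X=0) = e^(-λ)×λ^k/k!
= e^(-4.0) × 4.0^0 / 0!
≈ 0.01831563889 × 1 / 1 ≈ 0.018316

P(X=0) ≈ 0.018316 ≈ 1.83%


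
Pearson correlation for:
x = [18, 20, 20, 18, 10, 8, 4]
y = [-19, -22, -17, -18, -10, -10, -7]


n=7, Σx=98, Σy=-103, Σxy=-1654, Σx²=1628, Σy²=1707
r = (7×(-1654) - 98×(-103))/√((7×1628 - 98²)(7×1707 - (-103)²))
= -1484/√(1792×1340) = -1484/√2401280 ≈ -1484/1549.6064 ≈ -0.9577

r ≈ -0.9577


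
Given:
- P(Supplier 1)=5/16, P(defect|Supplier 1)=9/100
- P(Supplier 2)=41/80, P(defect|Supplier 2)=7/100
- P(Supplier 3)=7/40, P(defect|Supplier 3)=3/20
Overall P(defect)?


P(B) = Σ P(B|Aᵢ)×P(Aᵢ)
  9/100×5/16 = 9/320
  7/100×41/80 = 287/8000
  3/20×7/40 = 21/800
Sum = 361/4000

P(defect) = 361/4000 ≈ 9.03%


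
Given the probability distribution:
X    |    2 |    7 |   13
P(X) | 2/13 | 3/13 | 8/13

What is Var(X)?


E[X] = 129/13
E[X²] = 1507/13
Var(X) = E[X²] - (E[X])² = 1507/13 - 16641/169 = 2950/169

Var(X) = 2950/169 ≈ 17.4556


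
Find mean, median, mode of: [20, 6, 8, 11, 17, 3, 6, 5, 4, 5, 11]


Sorted: [3, 4, 5, 5, 6, 6, 8, 11, 11, 17, 20]
Mean = 96/11
Median = 6
Freq: {20: 1, 6: 2, 8: 1, 11: 2, 17: 1, 3: 1, 5: 2, 4: 1}
Mode: [5, 6, 11]

Mean=96/11, Median=6, Mode=[5, 6, 11]


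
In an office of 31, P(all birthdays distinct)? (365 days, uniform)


P(all different) = Π(365-i)/365 for i=0..30
= (365/365)×(364/365)×...×(335/365)
= 0.269545

P ≈ 0.2695 ≈ 26.95%


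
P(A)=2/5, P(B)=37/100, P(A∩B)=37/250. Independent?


P(A)×P(B) = 37/250
P(A∩B) = 37/250
Equal ✓ → Independent

Yes, independent


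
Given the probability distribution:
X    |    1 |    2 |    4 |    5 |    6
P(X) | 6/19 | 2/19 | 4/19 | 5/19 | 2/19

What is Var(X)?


E[X] = 63/19
E[X²] = 275/19
Var(X) = E[X²] - (E[X])² = 275/19 - 3969/361 = 1256/361

Var(X) = 1256/361 ≈ 3.4792


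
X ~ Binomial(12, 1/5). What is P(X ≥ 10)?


P(X ≥ 10) = Σ P(X=i) for i=10..12
P(X=10) = 1056/244140625
P(X=11) = 48/244140625
P(X=12) = 1/244140625
Sum = 221/48828125

P(X ≥ 10) = 221/48828125 ≈ 0.00%


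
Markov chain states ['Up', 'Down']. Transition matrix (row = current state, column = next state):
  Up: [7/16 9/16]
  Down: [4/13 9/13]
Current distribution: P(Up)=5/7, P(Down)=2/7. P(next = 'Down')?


P(next=Down) = Σᵢ P(now=i)×P(i→Down)
= 5/7×9/16 + 2/7×9/13
= 45/112 + 18/91 = 873/1456

P = 873/1456 ≈ 0.5996


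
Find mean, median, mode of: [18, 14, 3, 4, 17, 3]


Sorted: [3, 3, 4, 14, 17, 18]
Mean = 59/6
Median = 9
Freq: {18: 1, 14: 1, 3: 2, 4: 1, 17: 1}
Mode: [3]

Mean=59/6, Median=9, Mode=3


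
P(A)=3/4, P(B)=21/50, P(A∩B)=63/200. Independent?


P(A)×P(B) = 63/200
P(A∩B) = 63/200
Equal ✓ → Independent

Yes, independent


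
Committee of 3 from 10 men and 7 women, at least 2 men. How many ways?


Count by #men:
  2M,1W: C(10,2)×C(7,1)=315
  3M,0W: C(10,3)×C(7,0)=120
Total = 435

435


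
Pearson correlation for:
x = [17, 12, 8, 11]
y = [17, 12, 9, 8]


n=4, Σx=48, Σy=46, Σxy=593, Σx²=618, Σy²=578
r = (4×593 - 48×46)/√((4×618 - 48²)(4×578 - 46²))
= 164/√(168×196) = 164/√32928 ≈ 164/181.4607 ≈ 0.9038

r ≈ 0.9038


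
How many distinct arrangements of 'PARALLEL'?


Letters: 8, freq: {'P': 1, 'A': 2, 'R': 1, 'L': 3, 'E': 1}
8!/(1!×2!×1!×3!×1!) = 40320/12 = 3360

3360


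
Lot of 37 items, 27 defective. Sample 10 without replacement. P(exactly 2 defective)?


Hypergeometric: C(27,2)×C(10,8)/C(37,10)
= 351×45/348330136 = 15795/348330136

P(X=2) = 15795/348330136 ≈ 0.00%


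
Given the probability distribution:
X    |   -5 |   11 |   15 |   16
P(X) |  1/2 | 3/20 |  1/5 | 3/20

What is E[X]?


E[X] = Σ x·P(X=x)
= (-5)×(1/2) + (11)×(3/20) + (15)×(1/5) + (16)×(3/20)
= 91/20

E[X] = 91/20


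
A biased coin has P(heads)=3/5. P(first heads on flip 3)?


Geometric: P(X=3) = (1-p)^(k-1)×p = (2/5)^2×3/5 = 12/125

P(X=3) = 12/125 ≈ 9.60%


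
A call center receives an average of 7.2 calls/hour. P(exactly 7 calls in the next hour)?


Poisson(λ=7.2): P(X=7) = e^(-λ)×λ^k/k!
= e^(-7.2) × 7.2^7 / 7!
≈ 0.0007465858084 × 1003061.30043 / 5040 ≈ 0.148586

P(X=7) ≈ 0.148586 ≈ 14.86%


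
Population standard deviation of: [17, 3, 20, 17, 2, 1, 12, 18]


Mean = 90/8 = 45/4
  (17-45/4)²=529/16
  (3-45/4)²=1089/16
  (20-45/4)²=1225/16
  (17-45/4)²=529/16
  (2-45/4)²=1369/16
  (1-45/4)²=1681/16
  (12-45/4)²=9/16
  (18-45/4)²=729/16
Σ(x-μ)² = 895/2
σ² = (895/2)/8 = 895/16

σ = √(895/16) ≈ 7.4791


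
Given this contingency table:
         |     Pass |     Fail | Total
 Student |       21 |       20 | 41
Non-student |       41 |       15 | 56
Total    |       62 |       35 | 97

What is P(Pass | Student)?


P(Pass | Student) = 21/(21+20) = 21/41

P(Pass|Student) = 21/41 ≈ 51.22%


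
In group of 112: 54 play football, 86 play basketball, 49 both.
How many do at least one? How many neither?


|A∪B| = 54+86-49 = 91
Neither = 112-91 = 21

At least one: 91; Neither: 21


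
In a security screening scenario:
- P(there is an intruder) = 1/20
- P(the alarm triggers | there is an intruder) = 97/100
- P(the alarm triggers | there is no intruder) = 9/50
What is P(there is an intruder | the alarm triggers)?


Using Bayes' theorem:
P(A|B) = P(B|A)·P(A) / P(B)

P(the alarm triggers) = 97/100 × 1/20 + 9/50 × 19/20
= 97/2000 + 171/1000 = 439/2000

P(there is an intruder|the alarm triggers) = (97/2000) / (439/2000) = 97/439

P(there is an intruder|the alarm triggers) = 97/439 ≈ 22.10%


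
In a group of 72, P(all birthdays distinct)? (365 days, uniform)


P(all different) = Π(365-i)/365 for i=0..71
= (365/365)×(364/365)×...×(294/365)
= 0.000547

P ≈ 0.0005 ≈ 0.05%


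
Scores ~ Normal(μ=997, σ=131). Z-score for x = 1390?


z = (x - μ)/σ = (1390 - 997)/131 = 3.0

z = 3.0


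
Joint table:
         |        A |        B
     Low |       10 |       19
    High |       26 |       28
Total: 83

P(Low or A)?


P(Low∨A) = P(Low) + P(A) - P(Low∧A)
= (29 + 36 - 10)/83 = 55/83

P = 55/83 ≈ 66.27%


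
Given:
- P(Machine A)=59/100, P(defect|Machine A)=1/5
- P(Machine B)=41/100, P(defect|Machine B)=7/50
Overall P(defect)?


P(B) = Σ P(B|Aᵢ)×P(Aᵢ)
  1/5×59/100 = 59/500
  7/50×41/100 = 287/5000
Sum = 877/5000

P(defect) = 877/5000 ≈ 17.54%


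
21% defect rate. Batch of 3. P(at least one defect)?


P(all good) = (79/100)^3 = 493039/1000000
P(≥1 defect) = 506961/1000000

P = 506961/1000000 ≈ 50.70%


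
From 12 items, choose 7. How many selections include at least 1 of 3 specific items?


Complement: C(12,7) - C(9,7) = 792 - 36 = 756

756


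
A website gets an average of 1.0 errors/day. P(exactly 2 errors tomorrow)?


Poisson(λ=1.0): P(X=2) = e^(-λ)×λ^k/k!
= e^(-1.0) × 1.0^2 / 2!
≈ 0.3678794412 × 1 / 2 ≈ 0.183940

P(X=2) ≈ 0.183940 ≈ 18.39%


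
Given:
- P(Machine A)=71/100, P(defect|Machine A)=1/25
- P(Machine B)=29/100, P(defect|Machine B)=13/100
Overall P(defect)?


P(B) = Σ P(B|Aᵢ)×P(Aᵢ)
  1/25×71/100 = 71/2500
  13/100×29/100 = 377/10000
Sum = 661/10000

P(defect) = 661/10000 ≈ 6.61%


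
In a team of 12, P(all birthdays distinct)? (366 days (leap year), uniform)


P(all different) = Π(366-i)/366 for i=0..11
= (366/366)×(365/366)×...×(355/366)
= 0.833396

P ≈ 0.8334 ≈ 83.34%


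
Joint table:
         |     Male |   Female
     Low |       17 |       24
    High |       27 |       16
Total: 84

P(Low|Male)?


P(Low|Male) = 17/(17+27) = 17/44

P = 17/44 ≈ 38.64%


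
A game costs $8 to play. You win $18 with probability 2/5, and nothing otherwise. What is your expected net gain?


E[gain] = (18-8)×2/5 + (-8)×3/5
= 4 - 24/5 = -4/5

Expected net gain = $-4/5 ≈ $-0.80


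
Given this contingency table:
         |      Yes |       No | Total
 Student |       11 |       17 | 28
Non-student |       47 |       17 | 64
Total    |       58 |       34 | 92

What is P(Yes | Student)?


P(Yes | Student) = 11/(11+17) = 11/28

P(Yes|Student) = 11/28 ≈ 39.29%


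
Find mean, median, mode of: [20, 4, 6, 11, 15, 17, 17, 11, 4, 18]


Sorted: [4, 4, 6, 11, 11, 15, 17, 17, 18, 20]
Mean = 123/10
Median = 13
Freq: {20: 1, 4: 2, 6: 1, 11: 2, 15: 1, 17: 2, 18: 1}
Mode: [4, 11, 17]

Mean=123/10, Median=13, Mode=[4, 11, 17]


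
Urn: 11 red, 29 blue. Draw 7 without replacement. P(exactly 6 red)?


Hypergeometric: C(11,6)×C(29,1)/C(40,7)
= 462×29/18643560 = 2233/3107260

P(X=6) = 2233/3107260 ≈ 0.07%


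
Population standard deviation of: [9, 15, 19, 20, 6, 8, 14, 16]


Mean = 107/8
  (9-107/8)²=1225/64
  (15-107/8)²=169/64
  (19-107/8)²=2025/64
  (20-107/8)²=2809/64
  (6-107/8)²=3481/64
  (8-107/8)²=1849/64
  (14-107/8)²=25/64
  (16-107/8)²=441/64
Σ(x-μ)² = 1503/8
σ² = (1503/8)/8 = 1503/64

σ = √(1503/64) ≈ 4.8461


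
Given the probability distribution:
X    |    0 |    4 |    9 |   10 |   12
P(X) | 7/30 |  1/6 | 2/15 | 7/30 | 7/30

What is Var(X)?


E[X] = 7
E[X²] = 352/5
Var(X) = E[X²] - (E[X])² = 352/5 - 49 = 107/5

Var(X) = 107/5 ≈ 21.4000


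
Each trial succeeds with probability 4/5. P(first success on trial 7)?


Geometric: P(X=7) = (1-p)^(k-1)×p = (1/5)^6×4/5 = 4/78125

P(X=7) = 4/78125 ≈ 0.01%


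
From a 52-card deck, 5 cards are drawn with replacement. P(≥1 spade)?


P(not a spade) = 39/52 = 3/4
P(none in 5 draws) = (3/4)^5 = 243/1024
P(≥1 spade) = 1 - 243/1024 = 781/1024

P = 781/1024 ≈ 76.27%


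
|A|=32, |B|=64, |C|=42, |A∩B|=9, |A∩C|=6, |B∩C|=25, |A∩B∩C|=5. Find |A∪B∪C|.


|A∪B∪C| = 32+64+42-9-6-25+5 = 103

|A∪B∪C| = 103


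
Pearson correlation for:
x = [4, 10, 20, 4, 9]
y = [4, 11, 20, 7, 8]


n=5, Σx=47, Σy=50, Σxy=626, Σx²=613, Σy²=650
r = (5×626 - 47×50)/√((5×613 - 47²)(5×650 - 50²))
= 780/√(856×750) = 780/√642000 ≈ 780/801.2490 ≈ 0.9735

r ≈ 0.9735


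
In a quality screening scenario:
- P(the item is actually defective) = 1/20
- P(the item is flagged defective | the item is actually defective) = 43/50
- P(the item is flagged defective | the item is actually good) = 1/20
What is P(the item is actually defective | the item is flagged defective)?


Using Bayes' theorem:
P(A|B) = P(B|A)·P(A) / P(B)

P(the item is flagged defective) = 43/50 × 1/20 + 1/20 × 19/20
= 43/1000 + 19/400 = 181/2000

P(the item is actually defective|the item is flagged defective) = (43/1000) / (181/2000) = 86/181

P(the item is actually defective|the item is flagged defective) = 86/181 ≈ 47.51%


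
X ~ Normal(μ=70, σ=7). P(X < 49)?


z = (49-70)/7 = -3.0
P(Z < -3.0) = 0.0013

P(X < 49) ≈ 0.0013


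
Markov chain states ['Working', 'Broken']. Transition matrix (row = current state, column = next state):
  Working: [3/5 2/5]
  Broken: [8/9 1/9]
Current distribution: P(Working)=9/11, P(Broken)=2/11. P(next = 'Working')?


P(next=Working) = Σᵢ P(now=i)×P(i→Working)
= 9/11×3/5 + 2/11×8/9
= 27/55 + 16/99 = 323/495

P = 323/495 ≈ 0.6525


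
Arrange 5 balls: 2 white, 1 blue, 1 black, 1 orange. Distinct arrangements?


5!/(2!×1!×1!×1!) = 60

60


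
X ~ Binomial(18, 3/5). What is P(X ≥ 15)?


P(X ≥ 15) = Σ P(X=i) for i=15..18
P(X=15) = 93669664896/3814697265625
P(X=16) = 26344593252/3814697265625
P(X=17) = 4649045868/3814697265625
P(X=18) = 387420489/3814697265625
Sum = 25010144901/762939453125

P(X ≥ 15) = 25010144901/762939453125 ≈ 3.28%


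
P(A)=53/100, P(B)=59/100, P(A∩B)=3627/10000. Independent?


P(A)×P(B) = 3127/10000
P(A∩B) = 3627/10000
Not equal → NOT independent

No, not independent


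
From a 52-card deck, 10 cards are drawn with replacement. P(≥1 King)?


P(not a King) = 48/52 = 12/13
P(none in 10 draws) = (12/13)^10 = 61917364224/137858491849
P(≥1 King) = 1 - 61917364224/137858491849 = 75941127625/137858491849

P = 75941127625/137858491849 ≈ 55.09%


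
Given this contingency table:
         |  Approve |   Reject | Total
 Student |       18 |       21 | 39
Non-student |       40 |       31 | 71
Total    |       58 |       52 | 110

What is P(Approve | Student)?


P(Approve | Student) = 18/(18+21) = 18/39 = 6/13

P(Approve|Student) = 6/13 ≈ 46.15%


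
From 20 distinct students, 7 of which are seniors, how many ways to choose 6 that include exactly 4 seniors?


Choose 4 of the 7 seniors and 2 of the other 13 students:
C(7,4)×C(13,2) = 35×78 = 2730

2730


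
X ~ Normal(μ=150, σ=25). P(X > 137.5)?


z = (137.5-150)/25 = -0.5
P(X > 137.5) = 1 - P(Z ≤ -0.5) = 1 - 0.3085 = 0.6915

P(X > 137.5) ≈ 0.6915


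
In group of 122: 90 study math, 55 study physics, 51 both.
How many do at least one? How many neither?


|A∪B| = 90+55-51 = 94
Neither = 122-94 = 28

At least one: 94; Neither: 28


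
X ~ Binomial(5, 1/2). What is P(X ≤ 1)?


P(X ≤ 1) = Σ P(X=i) for i=0..1
P(X=0) = 1/32
P(X=1) = 5/32
Sum = 3/16

P(X ≤ 1) = 3/16 ≈ 18.75%


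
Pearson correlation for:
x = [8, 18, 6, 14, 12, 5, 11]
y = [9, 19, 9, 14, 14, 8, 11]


n=7, Σx=74, Σy=84, Σxy=993, Σx²=910, Σy²=1100
r = (7×993 - 74×84)/√((7×910 - 74²)(7×1100 - 84²))
= 735/√(894×644) = 735/√575736 ≈ 735/758.7727 ≈ 0.9687

r ≈ 0.9687


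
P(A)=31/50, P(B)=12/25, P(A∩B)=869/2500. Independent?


P(A)×P(B) = 186/625
P(A∩B) = 869/2500
Not equal → NOT independent

No, not independent


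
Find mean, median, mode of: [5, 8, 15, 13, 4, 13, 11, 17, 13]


Sorted: [4, 5, 8, 11, 13, 13, 13, 15, 17]
Mean = 99/9 = 11
Median = 13
Freq: {5: 1, 8: 1, 15: 1, 13: 3, 4: 1, 11: 1, 17: 1}
Mode: [13]

Mean=11, Median=13, Mode=13


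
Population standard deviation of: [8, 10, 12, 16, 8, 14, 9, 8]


Mean = 85/8
  (8-85/8)²=441/64
  (10-85/8)²=25/64
  (12-85/8)²=121/64
  (16-85/8)²=1849/64
  (8-85/8)²=441/64
  (14-85/8)²=729/64
  (9-85/8)²=169/64
  (8-85/8)²=441/64
Σ(x-μ)² = 527/8
σ² = (527/8)/8 = 527/64

σ = √(527/64) ≈ 2.8696


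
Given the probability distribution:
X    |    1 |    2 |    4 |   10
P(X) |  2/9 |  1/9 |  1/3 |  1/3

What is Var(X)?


E[X] = 46/9
E[X²] = 118/3
Var(X) = E[X²] - (E[X])² = 118/3 - 2116/81 = 1070/81

Var(X) = 1070/81 ≈ 13.2099


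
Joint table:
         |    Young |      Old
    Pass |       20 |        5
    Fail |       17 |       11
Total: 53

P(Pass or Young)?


P(Pass∨Young) = P(Pass) + P(Young) - P(Pass∧Young)
= (25 + 37 - 20)/53 = 42/53

P = 42/53 ≈ 79.25%


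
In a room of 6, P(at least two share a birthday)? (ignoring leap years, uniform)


P(all different) = Π(365-i)/365 for i=0..5
= 0.959538
P(match) = 1 - 0.959538 = 0.040462

P ≈ 0.0405 ≈ 4.05%


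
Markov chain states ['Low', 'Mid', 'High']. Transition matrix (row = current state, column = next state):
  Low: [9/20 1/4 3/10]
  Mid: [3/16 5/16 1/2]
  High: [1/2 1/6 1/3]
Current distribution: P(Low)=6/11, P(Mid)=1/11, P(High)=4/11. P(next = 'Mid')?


P(next=Mid) = Σᵢ P(now=i)×P(i→Mid)
= 6/11×1/4 + 1/11×5/16 + 4/11×1/6
= 3/22 + 5/176 + 2/33 = 119/528

P = 119/528 ≈ 0.2254


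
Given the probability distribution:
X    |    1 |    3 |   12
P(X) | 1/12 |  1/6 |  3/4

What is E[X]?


E[X] = Σ x·P(X=x)
= (1)×(1/12) + (3)×(1/6) + (12)×(3/4)
= 115/12

E[X] = 115/12


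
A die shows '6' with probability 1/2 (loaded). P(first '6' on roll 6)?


Geometric: P(X=6) = (1-p)^(k-1)×p = (1/2)^5×1/2 = 1/64

P(X=6) = 1/64 ≈ 1.56%


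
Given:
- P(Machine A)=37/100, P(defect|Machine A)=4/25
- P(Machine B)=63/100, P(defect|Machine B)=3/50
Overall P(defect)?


P(B) = Σ P(B|Aᵢ)×P(Aᵢ)
  4/25×37/100 = 37/625
  3/50×63/100 = 189/5000
Sum = 97/1000

P(defect) = 97/1000 ≈ 9.70%


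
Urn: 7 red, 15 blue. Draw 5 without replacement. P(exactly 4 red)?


Hypergeometric: C(7,4)×C(15,1)/C(22,5)
= 35×15/26334 = 25/1254

P(X=4) = 25/1254 ≈ 1.99%


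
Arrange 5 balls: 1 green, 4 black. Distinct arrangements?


5!/(1!×4!) = 5

5


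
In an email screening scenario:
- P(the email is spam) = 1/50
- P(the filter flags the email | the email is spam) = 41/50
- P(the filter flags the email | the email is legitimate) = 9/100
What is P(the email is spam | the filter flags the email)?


Using Bayes' theorem:
P(A|B) = P(B|A)·P(A) / P(B)

P(the filter flags the email) = 41/50 × 1/50 + 9/100 × 49/50
= 41/2500 + 441/5000 = 523/5000

P(the email is spam|the filter flags the email) = (41/2500) / (523/5000) = 82/523

P(the email is spam|the filter flags the email) = 82/523 ≈ 15.68%


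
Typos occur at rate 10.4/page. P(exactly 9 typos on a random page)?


Poisson(λ=10.4): P(X=9) = e^(-λ)×λ^k/k!
= e^(-10.4) × 10.4^9 / 9!
≈ 3.043248301e-05 × 1423311812.42 / 362880 ≈ 0.119364

P(X=9) ≈ 0.119364 ≈ 11.94%


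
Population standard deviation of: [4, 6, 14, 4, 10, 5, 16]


Mean = 59/7
  (4-59/7)²=961/49
  (6-59/7)²=289/49
  (14-59/7)²=1521/49
  (4-59/7)²=961/49
  (10-59/7)²=121/49
  (5-59/7)²=576/49
  (16-59/7)²=2809/49
Σ(x-μ)² = 1034/7
σ² = (1034/7)/7 = 1034/49

σ = √(1034/49) ≈ 4.5937


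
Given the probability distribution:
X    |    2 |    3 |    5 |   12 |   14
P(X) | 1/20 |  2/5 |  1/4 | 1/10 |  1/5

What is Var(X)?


E[X] = 131/20
E[X²] = 1273/20
Var(X) = E[X²] - (E[X])² = 1273/20 - 17161/400 = 8299/400

Var(X) = 8299/400 ≈ 20.7475


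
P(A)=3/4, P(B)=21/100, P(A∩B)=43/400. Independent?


P(A)×P(B) = 63/400
P(A∩B) = 43/400
Not equal → NOT independent

No, not independent


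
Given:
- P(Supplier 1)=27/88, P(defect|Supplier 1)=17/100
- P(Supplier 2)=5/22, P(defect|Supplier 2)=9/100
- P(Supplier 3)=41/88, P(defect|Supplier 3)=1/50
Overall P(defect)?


P(B) = Σ P(B|Aᵢ)×P(Aᵢ)
  17/100×27/88 = 459/8800
  9/100×5/22 = 9/440
  1/50×41/88 = 41/4400
Sum = 721/8800

P(defect) = 721/8800 ≈ 8.19%


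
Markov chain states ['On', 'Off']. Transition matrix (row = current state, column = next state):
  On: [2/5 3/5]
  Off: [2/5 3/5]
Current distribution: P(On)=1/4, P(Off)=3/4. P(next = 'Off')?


P(next=Off) = Σᵢ P(now=i)×P(i→Off)
= 1/4×3/5 + 3/4×3/5
= 3/20 + 9/20 = 3/5

P = 3/5 ≈ 0.6000


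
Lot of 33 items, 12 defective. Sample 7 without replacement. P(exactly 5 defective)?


Hypergeometric: C(12,5)×C(21,2)/C(33,7)
= 792×210/4272048 = 35/899

P(X=5) = 35/899 ≈ 3.89%


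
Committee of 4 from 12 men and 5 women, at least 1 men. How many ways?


Count by #men:
  1M,3W: C(12,1)×C(5,3)=120
  2M,2W: C(12,2)×C(5,2)=660
  3M,1W: C(12,3)×C(5,1)=1100
  4M,0W: C(12,4)×C(5,0)=495
Total = 2375

2375


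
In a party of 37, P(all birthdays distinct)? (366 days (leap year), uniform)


P(all different) = Π(366-i)/366 for i=0..36
= (366/366)×(365/366)×...×(330/366)
= 0.152077

P ≈ 0.1521 ≈ 15.21%


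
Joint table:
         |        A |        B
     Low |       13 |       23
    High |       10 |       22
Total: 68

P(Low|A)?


P(Low|A) = 13/(13+10) = 13/23

P = 13/23 ≈ 56.52%


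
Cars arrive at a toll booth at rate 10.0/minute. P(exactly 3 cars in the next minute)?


Poisson(λ=10.0): P(X=3) = e^(-λ)×λ^k/k!
= e^(-10.0) × 10.0^3 / 3!
≈ 4.539992976e-05 × 1000 / 6 ≈ 0.007567

P(X=3) ≈ 0.007567 ≈ 0.76%


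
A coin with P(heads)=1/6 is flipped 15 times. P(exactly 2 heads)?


Binomial: P(X=2) = C(15,2)×p^2×(1-p)^13
= 105 × 1/36 × 1220703125/13060694016 = 42724609375/156728328192

P(X=2) = 42724609375/156728328192 ≈ 27.26%


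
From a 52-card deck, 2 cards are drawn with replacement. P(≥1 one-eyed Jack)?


P(not a one-eyed Jack) = 50/52 = 25/26
P(none in 2 draws) = (25/26)^2 = 625/676
P(≥1 one-eyed Jack) = 1 - 625/676 = 51/676

P = 51/676 ≈ 7.54%


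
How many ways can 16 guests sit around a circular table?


Circular arrangements of 16 distinct objects: fix one position to break rotational symmetry.
(n-1)! = 15! = 1307674368000

1307674368000
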